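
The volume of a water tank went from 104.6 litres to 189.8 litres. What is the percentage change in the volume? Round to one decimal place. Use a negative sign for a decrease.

Change: 189.8 − 104.6 = 85.2.
Relative to the original: 85.2 ÷ 104.6 ≈ 81.5%.

81.5%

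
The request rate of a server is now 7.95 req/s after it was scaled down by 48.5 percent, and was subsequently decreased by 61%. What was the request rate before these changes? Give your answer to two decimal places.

Undoing the 61% decrease: 7.95 ÷ 0.39 ≈ 20.384615.
Undoing the 48.5% decrease: 20.384615 ÷ 0.515 ≈ 39.58 req/s.

39.58 req/s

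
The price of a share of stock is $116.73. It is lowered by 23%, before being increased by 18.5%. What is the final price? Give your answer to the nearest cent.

$106.51

Apply the 23% decrease: $116.73 × 0.77 = $89.8821.
Apply the 18.5% increase: $89.8821 × 1.185 = $106.5102885 ≈ $106.51.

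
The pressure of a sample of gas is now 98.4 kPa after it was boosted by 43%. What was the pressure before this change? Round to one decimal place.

68.8 kPa

The overall multiplier applied was 1.43.
So the original pressure was 98.4 ÷ 1.43 ≈ 68.8 kPa.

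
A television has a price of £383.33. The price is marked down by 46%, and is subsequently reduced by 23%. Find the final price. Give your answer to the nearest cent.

£159.39

Apply the 46% decrease: £383.33 × 0.54 = £206.9982.
After the 23% decrease: £206.9982 × 0.77 = £159.388614 ≈ £159.39.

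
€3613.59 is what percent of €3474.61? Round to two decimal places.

€3613.59 ÷ €3474.61 ≈ 104.00%.

104.00%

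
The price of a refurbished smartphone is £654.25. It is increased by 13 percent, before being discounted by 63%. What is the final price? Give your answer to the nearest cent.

£273.54

Apply the 13% increase: £654.25 × 1.13 = £739.3025.
63% decrease: £739.3025 × 0.37 = £273.541925 ≈ £273.54.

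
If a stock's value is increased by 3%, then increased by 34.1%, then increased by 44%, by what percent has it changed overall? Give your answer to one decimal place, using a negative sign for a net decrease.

98.9%

The combined multiplier is 1.03 × 1.341 × 1.44 = 1.9889712.
That corresponds to an increase of 98.9%.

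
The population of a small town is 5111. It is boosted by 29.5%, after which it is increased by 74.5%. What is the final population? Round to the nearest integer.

11550

Each change multiplies by a factor: 1.295 × 1.745 = 2.259775.
5111 × 2.259775 = 11549.710025 ≈ 11550.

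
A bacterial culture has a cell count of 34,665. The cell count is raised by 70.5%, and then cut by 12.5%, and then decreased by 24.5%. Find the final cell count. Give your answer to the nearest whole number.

Apply the 70.5% increase: 34,665 × 1.705 = 59103.825.
12.5% decrease: 59103.825 × 0.875 = 51715.846875.
Apply the 24.5% decrease: 51715.846875 × 0.755 = 39045.464390625 ≈ 39,045.

39,045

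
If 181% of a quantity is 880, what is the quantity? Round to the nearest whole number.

880 ÷ 1.81 ≈ 486.

486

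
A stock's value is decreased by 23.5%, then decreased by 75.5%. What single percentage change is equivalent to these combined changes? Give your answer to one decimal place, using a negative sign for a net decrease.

-81.3%

The combined multiplier is 0.765 × 0.245 = 0.187425.
That corresponds to a decrease of 81.3%.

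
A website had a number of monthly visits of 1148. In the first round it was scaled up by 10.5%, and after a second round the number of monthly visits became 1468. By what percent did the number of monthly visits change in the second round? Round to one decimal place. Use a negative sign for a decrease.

15.7%

After the first round: 1148 × 1.105 = 1268.54.
Second-round multiplier: 1468 ÷ 1268.54 ≈ 1.15724.
That is a change of 15.7%.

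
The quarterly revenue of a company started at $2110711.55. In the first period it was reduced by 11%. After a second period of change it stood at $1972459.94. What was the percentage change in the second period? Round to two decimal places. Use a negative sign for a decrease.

After the first period: $2110711.55 × 0.89 = $1878533.2795.
Second-period multiplier: $1972459.94 ÷ $1878533.2795 ≈ 1.05.
That is a change of 5.00%.

5.00%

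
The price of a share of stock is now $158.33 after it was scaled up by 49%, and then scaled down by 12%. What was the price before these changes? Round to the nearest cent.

$120.75

The overall multiplier applied was 1.49 × 0.88 = 1.3112.
So the original price was $158.33 ÷ 1.3112 ≈ $120.75.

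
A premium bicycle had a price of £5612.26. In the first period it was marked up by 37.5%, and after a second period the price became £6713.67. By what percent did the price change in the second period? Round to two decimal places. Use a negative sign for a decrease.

-13.00%

After the first period: £5612.26 × 1.375 = £7716.8575.
Second-period multiplier: £6713.67 ÷ £7716.8575 ≈ 0.870001.
That is a change of -13.00%.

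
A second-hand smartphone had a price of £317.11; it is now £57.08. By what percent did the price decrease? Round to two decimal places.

82.00%

Change: £57.08 − £317.11 = -£260.03.
Relative to the original: -£260.03 ÷ £317.11 ≈ -82.00%.
So the price decreased by 82.00%.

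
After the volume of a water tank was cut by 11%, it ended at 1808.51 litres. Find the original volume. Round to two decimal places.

The overall multiplier applied was 0.89.
So the original volume was 1808.51 ÷ 0.89 ≈ 2032.03 litres.

2032.03 litres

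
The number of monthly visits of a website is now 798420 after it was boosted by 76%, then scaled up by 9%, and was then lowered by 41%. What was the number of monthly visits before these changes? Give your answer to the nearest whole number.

705408

Undoing the 41% decrease: 798420 ÷ 0.59 ≈ 1353254.237288.
Undoing the 9% increase: 1353254.237288 ÷ 1.09 ≈ 1241517.648888.
Undoing the 76% increase: 1241517.648888 ÷ 1.76 ≈ 705408.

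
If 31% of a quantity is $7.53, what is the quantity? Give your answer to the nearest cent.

$24.29

$7.53 ÷ 0.31 ≈ $24.29.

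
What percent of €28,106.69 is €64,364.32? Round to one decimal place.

229.0%

€64,364.32 ÷ €28,106.69 ≈ 229.0%.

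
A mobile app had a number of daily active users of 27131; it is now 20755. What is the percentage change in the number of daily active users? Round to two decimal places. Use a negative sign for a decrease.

-23.50%

Change: 20755 − 27131 = -6376.
Relative to the original: -6376 ÷ 27131 ≈ -23.50%.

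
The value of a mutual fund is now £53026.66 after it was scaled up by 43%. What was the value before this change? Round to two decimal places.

The overall multiplier applied was 1.43.
So the original value was £53026.66 ÷ 1.43 ≈ £37081.58.

£37081.58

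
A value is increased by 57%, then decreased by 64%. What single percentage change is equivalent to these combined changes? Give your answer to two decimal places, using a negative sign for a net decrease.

The combined multiplier is 1.57 × 0.36 = 0.5652.
That corresponds to a decrease of 43.48%.

-43.48%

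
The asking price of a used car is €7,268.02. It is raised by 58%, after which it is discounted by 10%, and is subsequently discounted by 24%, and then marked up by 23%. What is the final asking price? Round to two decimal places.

After the 58% increase: €7,268.02 × 1.58 = €11483.4716.
10% decrease: €11483.4716 × 0.9 = €10335.12444.
24% decrease: €10335.12444 × 0.76 = €7854.6945744.
Apply the 23% increase: €7854.6945744 × 1.23 = €9661.274326512 ≈ €9,661.27.

€9,661.27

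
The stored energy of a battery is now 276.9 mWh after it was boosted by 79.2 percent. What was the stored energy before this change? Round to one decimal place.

154.5 mWh

The overall multiplier applied was 1.792.
So the original stored energy was 276.9 ÷ 1.792 ≈ 154.5 mWh.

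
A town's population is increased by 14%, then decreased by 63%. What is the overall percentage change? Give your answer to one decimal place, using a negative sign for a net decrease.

-57.8%

The combined multiplier is 1.14 × 0.37 = 0.4218.
That corresponds to a decrease of 57.8%.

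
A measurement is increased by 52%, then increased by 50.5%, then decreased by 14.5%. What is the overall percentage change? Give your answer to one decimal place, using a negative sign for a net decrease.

95.6%

A 52% increase multiplies by 1.52.
Then a 50.5% increase: 1.52 × 1.505 = 2.2876.
Then a 14.5% decrease: 2.2876 × 0.855 = 1.955898.
Overall factor 1.955898, i.e. 95.6%.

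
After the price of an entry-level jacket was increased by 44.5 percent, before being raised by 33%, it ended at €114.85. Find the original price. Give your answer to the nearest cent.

€59.76

Undoing the 33% increase: €114.85 ÷ 1.33 ≈ €86.353383.
Undoing the 44.5% increase: €86.353383 ÷ 1.445 ≈ €59.76.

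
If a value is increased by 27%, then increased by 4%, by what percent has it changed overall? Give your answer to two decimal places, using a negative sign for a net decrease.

A 27% increase multiplies by 1.27.
Then a 4% increase: 1.27 × 1.04 = 1.3208.
Overall factor 1.3208, i.e. 32.08%.

32.08%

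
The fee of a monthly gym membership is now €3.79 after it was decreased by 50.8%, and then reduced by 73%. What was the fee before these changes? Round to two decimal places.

Undoing the 73% decrease: €3.79 ÷ 0.27 ≈ €14.037037.
Undoing the 50.8% decrease: €14.037037 ÷ 0.492 ≈ €28.53.

€28.53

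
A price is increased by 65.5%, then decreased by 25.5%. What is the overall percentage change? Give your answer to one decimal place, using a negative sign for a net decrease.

A 65.5% increase multiplies by 1.655.
Then a 25.5% decrease: 1.655 × 0.745 = 1.232975.
Overall factor 1.232975, i.e. 23.3%.

23.3%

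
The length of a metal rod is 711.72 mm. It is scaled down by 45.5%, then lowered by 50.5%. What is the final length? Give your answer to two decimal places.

Apply the 45.5% decrease: 711.72 × 0.545 = 387.8874.
After the 50.5% decrease: 387.8874 × 0.495 = 192.004263 ≈ 192.00.

192.00 mm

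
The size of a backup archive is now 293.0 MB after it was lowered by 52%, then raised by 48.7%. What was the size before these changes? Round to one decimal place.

410.5 MB

The overall multiplier applied was 0.48 × 1.487 = 0.71376.
So the original size was 293.0 ÷ 0.71376 ≈ 410.5 MB.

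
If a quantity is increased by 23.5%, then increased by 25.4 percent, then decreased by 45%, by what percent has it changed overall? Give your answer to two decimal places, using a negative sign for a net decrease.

The combined multiplier is 1.235 × 1.254 × 0.55 = 0.8517795.
That corresponds to a decrease of 14.82%.

-14.82%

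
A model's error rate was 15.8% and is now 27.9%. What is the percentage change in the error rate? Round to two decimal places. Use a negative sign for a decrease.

The change is 27.9 − 15.8 = 12.1 percentage points.
Relative to the original 15.8%, that is 12.1 ÷ 15.8 ≈ 76.58%.

76.58%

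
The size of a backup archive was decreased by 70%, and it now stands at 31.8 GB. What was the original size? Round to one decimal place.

The overall multiplier applied was 0.3.
So the original size was 31.8 ÷ 0.3 = 106.0 GB.

106.0 GB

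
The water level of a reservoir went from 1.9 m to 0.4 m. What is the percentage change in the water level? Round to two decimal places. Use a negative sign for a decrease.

Change: 0.4 − 1.9 = -1.5.
Relative to the original: -1.5 ÷ 1.9 ≈ -78.95%.

-78.95%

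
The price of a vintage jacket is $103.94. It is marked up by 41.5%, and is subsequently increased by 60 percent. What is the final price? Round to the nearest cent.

Each change multiplies by a factor: 1.415 × 1.6 = 2.264.
$103.94 × 2.264 = $235.32016 ≈ $235.32.

$235.32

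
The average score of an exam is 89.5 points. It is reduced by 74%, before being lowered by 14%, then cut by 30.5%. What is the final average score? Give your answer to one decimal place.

13.9 points

74% decrease: 89.5 × 0.26 = 23.27.
After the 14% decrease: 23.27 × 0.86 = 20.0122.
Apply the 30.5% decrease: 20.0122 × 0.695 = 13.908479 ≈ 13.9.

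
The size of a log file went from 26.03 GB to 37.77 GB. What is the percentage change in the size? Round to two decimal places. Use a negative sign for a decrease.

Change: 37.77 − 26.03 = 11.74.
Relative to the original: 11.74 ÷ 26.03 ≈ 45.10%.

45.10%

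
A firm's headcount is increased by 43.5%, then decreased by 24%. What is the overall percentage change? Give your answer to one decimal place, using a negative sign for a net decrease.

The combined multiplier is 1.435 × 0.76 = 1.0906.
That corresponds to an increase of 9.1%.

9.1%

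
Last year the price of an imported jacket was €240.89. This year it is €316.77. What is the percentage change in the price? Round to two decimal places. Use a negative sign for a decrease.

Change: €316.77 − €240.89 = €75.88.
Relative to the original: €75.88 ÷ €240.89 ≈ 31.50%.

31.50%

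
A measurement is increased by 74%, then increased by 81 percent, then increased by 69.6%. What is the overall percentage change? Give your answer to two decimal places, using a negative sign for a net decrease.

The combined multiplier is 1.74 × 1.81 × 1.696 = 5.3413824.
That corresponds to an increase of 434.14%.

434.14%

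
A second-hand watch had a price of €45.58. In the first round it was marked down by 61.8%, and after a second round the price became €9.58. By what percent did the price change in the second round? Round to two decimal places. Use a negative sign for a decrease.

After the first round: €45.58 × 0.382 = €17.41156.
Second-round multiplier: €9.58 ÷ €17.41156 ≈ 0.550209.
That is a change of -44.98%.

-44.98%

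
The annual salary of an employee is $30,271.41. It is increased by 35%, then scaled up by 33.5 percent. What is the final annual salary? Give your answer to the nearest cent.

$54,556.65

Each change multiplies by a factor: 1.35 × 1.335 = 1.80225.
$30,271.41 × 1.80225 = $54556.6486725 ≈ $54,556.65.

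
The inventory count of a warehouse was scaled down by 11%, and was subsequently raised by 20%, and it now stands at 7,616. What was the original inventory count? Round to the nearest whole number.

7,131

Undoing the 20% increase: 7,616 ÷ 1.2 ≈ 6346.666667.
Undoing the 11% decrease: 6346.666667 ÷ 0.89 ≈ 7,131.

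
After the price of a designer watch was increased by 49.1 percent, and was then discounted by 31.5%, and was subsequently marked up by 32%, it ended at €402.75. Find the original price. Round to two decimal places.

The overall multiplier applied was 1.491 × 0.685 × 1.32 = 1.3481622.
So the original price was €402.75 ÷ 1.3481622 ≈ €298.74.

€298.74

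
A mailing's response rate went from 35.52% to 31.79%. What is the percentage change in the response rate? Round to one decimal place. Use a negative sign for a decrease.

-10.5%

The change is 31.79 − 35.52 = -3.73 percentage points.
Relative to the original 35.52%, that is -3.73 ÷ 35.52 ≈ -10.5%.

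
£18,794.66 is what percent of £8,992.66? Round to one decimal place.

£18,794.66 ÷ £8,992.66 ≈ 209.0%.

209.0%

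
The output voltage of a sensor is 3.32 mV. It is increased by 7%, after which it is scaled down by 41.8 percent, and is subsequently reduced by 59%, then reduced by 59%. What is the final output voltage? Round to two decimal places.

Apply the 7% increase: 3.32 × 1.07 = 3.5524.
41.8% decrease: 3.5524 × 0.582 = 2.0674968.
59% decrease: 2.0674968 × 0.41 = 0.847673688.
After the 59% decrease: 0.847673688 × 0.41 = 0.34754621208 ≈ 0.35.

0.35 mV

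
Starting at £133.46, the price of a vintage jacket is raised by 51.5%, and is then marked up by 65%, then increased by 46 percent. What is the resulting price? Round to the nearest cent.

£487.08

51.5% increase: £133.46 × 1.515 = £202.1919.
65% increase: £202.1919 × 1.65 = £333.616635.
After the 46% increase: £333.616635 × 1.46 = £487.0802871 ≈ £487.08.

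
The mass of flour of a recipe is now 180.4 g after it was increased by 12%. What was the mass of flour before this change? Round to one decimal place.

161.1 g

The overall multiplier applied was 1.12.
So the original mass of flour was 180.4 ÷ 1.12 ≈ 161.1 g.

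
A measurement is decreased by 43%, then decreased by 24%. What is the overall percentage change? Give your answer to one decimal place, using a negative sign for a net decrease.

A 43% decrease multiplies by 0.57.
Then a 24% decrease: 0.57 × 0.76 = 0.4332.
Overall factor 0.4332, i.e. -56.7%.

-56.7%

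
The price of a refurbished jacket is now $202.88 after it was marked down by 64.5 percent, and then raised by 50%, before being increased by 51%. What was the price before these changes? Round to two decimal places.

$252.31

The overall multiplier applied was 0.355 × 1.5 × 1.51 = 0.804075.
So the original price was $202.88 ÷ 0.804075 ≈ $252.31.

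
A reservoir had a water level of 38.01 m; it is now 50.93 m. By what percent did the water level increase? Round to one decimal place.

34.0%

Change: 50.93 − 38.01 = 12.92.
Relative to the original: 12.92 ÷ 38.01 ≈ 34.0%.
So the water level increased by 34.0%.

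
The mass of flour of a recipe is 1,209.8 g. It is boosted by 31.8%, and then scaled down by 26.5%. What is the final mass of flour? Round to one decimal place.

Each change multiplies by a factor: 1.318 × 0.735 = 0.96873.
1,209.8 × 0.96873 = 1171.969554 ≈ 1,172.0.

1,172.0 g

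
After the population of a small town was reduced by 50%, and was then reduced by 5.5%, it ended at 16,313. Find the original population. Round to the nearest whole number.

The overall multiplier applied was 0.5 × 0.945 = 0.4725.
So the original population was 16,313 ÷ 0.4725 ≈ 34,525.

34,525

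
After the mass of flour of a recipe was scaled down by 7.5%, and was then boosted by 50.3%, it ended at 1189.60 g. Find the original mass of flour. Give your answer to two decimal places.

855.66 g

The overall multiplier applied was 0.925 × 1.503 = 1.390275.
So the original mass of flour was 1189.60 ÷ 1.390275 ≈ 855.66 g.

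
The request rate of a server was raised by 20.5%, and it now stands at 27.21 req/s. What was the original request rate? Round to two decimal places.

22.58 req/s

The overall multiplier applied was 1.205.
So the original request rate was 27.21 ÷ 1.205 ≈ 22.58 req/s.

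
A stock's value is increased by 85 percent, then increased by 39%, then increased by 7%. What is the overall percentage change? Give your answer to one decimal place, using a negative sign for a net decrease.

175.2%

The combined multiplier is 1.85 × 1.39 × 1.07 = 2.751505.
That corresponds to an increase of 175.2%.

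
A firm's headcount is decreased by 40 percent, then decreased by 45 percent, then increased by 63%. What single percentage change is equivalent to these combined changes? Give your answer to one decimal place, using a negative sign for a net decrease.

-46.2%

The combined multiplier is 0.6 × 0.55 × 1.63 = 0.5379.
That corresponds to a decrease of 46.2%.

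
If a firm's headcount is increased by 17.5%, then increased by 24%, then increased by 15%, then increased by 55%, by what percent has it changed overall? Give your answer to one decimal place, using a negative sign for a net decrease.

A 17.5% increase multiplies by 1.175.
Then a 24% increase: 1.175 × 1.24 = 1.457.
Then a 15% increase: 1.457 × 1.15 = 1.67555.
Then a 55% increase: 1.67555 × 1.55 = 2.5971025.
Overall factor 2.5971025, i.e. 159.7%.

159.7%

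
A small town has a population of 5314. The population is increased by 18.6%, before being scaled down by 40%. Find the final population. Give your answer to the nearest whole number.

3781

Each change multiplies by a factor: 1.186 × 0.6 = 0.7116.
5314 × 0.7116 = 3781.4424 ≈ 3781.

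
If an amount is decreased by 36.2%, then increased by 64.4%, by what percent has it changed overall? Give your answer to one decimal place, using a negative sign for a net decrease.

4.9%

A 36.2% decrease multiplies by 0.638.
Then a 64.4% increase: 0.638 × 1.644 = 1.048872.
Overall factor 1.048872, i.e. 4.9%.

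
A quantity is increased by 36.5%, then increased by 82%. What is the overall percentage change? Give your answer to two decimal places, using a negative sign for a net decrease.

148.43%

A 36.5% increase multiplies by 1.365.
Then an 82% increase: 1.365 × 1.82 = 2.4843.
Overall factor 2.4843, i.e. 148.43%.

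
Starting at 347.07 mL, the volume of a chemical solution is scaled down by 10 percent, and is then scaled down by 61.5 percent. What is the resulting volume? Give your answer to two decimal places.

Each change multiplies by a factor: 0.9 × 0.385 = 0.3465.
347.07 × 0.3465 = 120.259755 ≈ 120.26.

120.26 mL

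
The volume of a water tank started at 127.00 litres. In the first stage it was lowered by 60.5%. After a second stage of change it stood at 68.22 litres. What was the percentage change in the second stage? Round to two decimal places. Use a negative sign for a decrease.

35.99%

After the first stage: 127.00 × 0.395 = 50.165.
Second-stage multiplier: 68.22 ÷ 50.165 ≈ 1.359912.
That is a change of 35.99%.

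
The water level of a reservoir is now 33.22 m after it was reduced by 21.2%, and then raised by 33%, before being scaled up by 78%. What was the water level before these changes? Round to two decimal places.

Undoing the 78% increase: 33.22 ÷ 1.78 ≈ 18.662921.
Undoing the 33% increase: 18.662921 ÷ 1.33 ≈ 14.032271.
Undoing the 21.2% decrease: 14.032271 ÷ 0.788 ≈ 17.81 m.

17.81 m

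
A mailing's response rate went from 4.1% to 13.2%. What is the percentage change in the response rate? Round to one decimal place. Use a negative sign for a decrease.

222.0%

The change is 13.2 − 4.1 = 9.1 percentage points.
Relative to the original 4.1%, that is 9.1 ÷ 4.1 ≈ 222.0%.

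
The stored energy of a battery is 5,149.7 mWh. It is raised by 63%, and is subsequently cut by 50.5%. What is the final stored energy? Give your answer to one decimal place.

Apply the 63% increase: 5,149.7 × 1.63 = 8394.011.
50.5% decrease: 8394.011 × 0.495 = 4155.035445 ≈ 4,155.0.

4,155.0 mWh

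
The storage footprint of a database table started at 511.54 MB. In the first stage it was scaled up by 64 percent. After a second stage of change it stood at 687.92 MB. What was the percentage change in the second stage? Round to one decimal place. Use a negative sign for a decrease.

After the first stage: 511.54 × 1.64 = 838.9256.
Second-stage multiplier: 687.92 ÷ 838.9256 ≈ 0.82.
That is a change of -18.0%.

-18.0%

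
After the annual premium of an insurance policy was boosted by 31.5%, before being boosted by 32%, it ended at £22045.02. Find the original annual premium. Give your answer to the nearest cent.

£12700.21

The overall multiplier applied was 1.315 × 1.32 = 1.7358.
So the original annual premium was £22045.02 ÷ 1.7358 ≈ £12700.21.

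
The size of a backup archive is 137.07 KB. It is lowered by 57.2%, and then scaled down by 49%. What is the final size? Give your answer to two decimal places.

Apply the 57.2% decrease: 137.07 × 0.428 = 58.66596.
After the 49% decrease: 58.66596 × 0.51 = 29.9196396 ≈ 29.92.

29.92 KB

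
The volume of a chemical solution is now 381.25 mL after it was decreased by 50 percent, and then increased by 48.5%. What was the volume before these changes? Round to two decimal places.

513.47 mL

Undoing the 48.5% increase: 381.25 ÷ 1.485 ≈ 256.734007.
Undoing the 50% decrease: 256.734007 ÷ 0.5 ≈ 513.47 mL.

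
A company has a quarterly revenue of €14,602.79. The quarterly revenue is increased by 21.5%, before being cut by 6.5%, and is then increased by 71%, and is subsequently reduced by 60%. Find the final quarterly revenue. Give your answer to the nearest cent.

€11,346.97

Apply the 21.5% increase: €14,602.79 × 1.215 = €17742.38985.
After the 6.5% decrease: €17742.38985 × 0.935 = €16589.13450975.
Apply the 71% increase: €16589.13450975 × 1.71 = €28367.4200116725.
Apply the 60% decrease: €28367.4200116725 × 0.4 = €11346.968004669 ≈ €11,346.97.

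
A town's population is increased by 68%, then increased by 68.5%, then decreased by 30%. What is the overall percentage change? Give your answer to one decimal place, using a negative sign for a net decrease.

98.2%

The combined multiplier is 1.68 × 1.685 × 0.7 = 1.98156.
That corresponds to an increase of 98.2%.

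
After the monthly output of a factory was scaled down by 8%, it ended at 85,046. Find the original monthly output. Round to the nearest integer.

92,441

The overall multiplier applied was 0.92.
So the original monthly output was 85,046 ÷ 0.92 ≈ 92,441.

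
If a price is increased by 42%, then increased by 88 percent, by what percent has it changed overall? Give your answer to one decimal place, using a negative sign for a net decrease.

A 42% increase multiplies by 1.42.
Then an 88% increase: 1.42 × 1.88 = 2.6696.
Overall factor 2.6696, i.e. 167.0%.

167.0%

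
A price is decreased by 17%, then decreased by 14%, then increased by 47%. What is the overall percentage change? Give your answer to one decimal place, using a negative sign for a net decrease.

The combined multiplier is 0.83 × 0.86 × 1.47 = 1.049286.
That corresponds to an increase of 4.9%.

4.9%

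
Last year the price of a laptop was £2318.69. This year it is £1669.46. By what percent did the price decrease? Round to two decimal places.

Change: £1669.46 − £2318.69 = -£649.23.
Relative to the original: -£649.23 ÷ £2318.69 ≈ -28.00%.
So the price decreased by 28.00%.

28.00%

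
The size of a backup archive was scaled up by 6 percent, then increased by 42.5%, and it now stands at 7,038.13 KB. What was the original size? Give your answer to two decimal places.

4,659.47 KB

Undoing the 42.5% increase: 7,038.13 ÷ 1.425 ≈ 4939.038596.
Undoing the 6% increase: 4939.038596 ÷ 1.06 ≈ 4,659.47 KB.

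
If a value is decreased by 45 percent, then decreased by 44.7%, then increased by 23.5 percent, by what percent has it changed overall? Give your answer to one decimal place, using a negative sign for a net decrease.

-62.4%

A 45% decrease multiplies by 0.55.
Then a 44.7% decrease: 0.55 × 0.553 = 0.30415.
Then a 23.5% increase: 0.30415 × 1.235 = 0.37562525.
Overall factor 0.37562525, i.e. -62.4%.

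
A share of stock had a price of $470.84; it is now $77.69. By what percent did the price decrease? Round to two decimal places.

Change: $77.69 − $470.84 = -$393.15.
Relative to the original: -$393.15 ÷ $470.84 ≈ -83.50%.
So the price decreased by 83.50%.

83.50%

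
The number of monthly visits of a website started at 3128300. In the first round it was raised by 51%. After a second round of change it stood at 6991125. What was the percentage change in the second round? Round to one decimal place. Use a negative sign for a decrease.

48.0%

After the first round: 3128300 × 1.51 = 4723733.
Second-round multiplier: 6991125 ÷ 4723733 ≈ 1.48.
That is a change of 48.0%.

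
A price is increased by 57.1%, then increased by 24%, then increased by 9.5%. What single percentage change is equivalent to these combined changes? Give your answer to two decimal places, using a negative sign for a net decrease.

113.31%

A 57.1% increase multiplies by 1.571.
Then a 24% increase: 1.571 × 1.24 = 1.94804.
Then a 9.5% increase: 1.94804 × 1.095 = 2.1331038.
Overall factor 2.1331038, i.e. 113.31%.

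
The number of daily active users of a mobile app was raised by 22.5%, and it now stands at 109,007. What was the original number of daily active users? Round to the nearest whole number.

The overall multiplier applied was 1.225.
So the original number of daily active users was 109,007 ÷ 1.225 ≈ 88,985.

88,985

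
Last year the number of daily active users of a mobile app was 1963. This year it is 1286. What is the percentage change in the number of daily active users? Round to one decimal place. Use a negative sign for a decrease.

-34.5%

Change: 1286 − 1963 = -677.
Relative to the original: -677 ÷ 1963 ≈ -34.5%.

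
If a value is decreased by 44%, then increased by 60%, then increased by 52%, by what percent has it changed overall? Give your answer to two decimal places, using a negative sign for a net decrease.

The combined multiplier is 0.56 × 1.6 × 1.52 = 1.36192.
That corresponds to an increase of 36.19%.

36.19%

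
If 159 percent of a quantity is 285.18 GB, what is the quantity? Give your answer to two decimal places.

285.18 GB ÷ 1.59 ≈ 179.36 GB.

179.36 GB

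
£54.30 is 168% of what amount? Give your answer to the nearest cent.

£54.30 ÷ 1.68 ≈ £32.32.

£32.32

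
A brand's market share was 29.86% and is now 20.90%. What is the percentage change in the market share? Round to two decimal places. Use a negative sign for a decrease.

-30.01%

The change is 20.90 − 29.86 = -8.96 percentage points.
Relative to the original 29.86%, that is -8.96 ÷ 29.86 ≈ -30.01%.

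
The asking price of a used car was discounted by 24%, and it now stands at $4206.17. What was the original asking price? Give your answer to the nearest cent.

The overall multiplier applied was 0.76.
So the original asking price was $4206.17 ÷ 0.76 ≈ $5534.43.

$5534.43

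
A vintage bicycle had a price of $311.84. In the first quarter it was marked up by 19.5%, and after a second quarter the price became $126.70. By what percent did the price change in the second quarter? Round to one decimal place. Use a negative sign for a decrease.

-66.0%

After the first quarter: $311.84 × 1.195 = $372.6488.
Second-quarter multiplier: $126.70 ÷ $372.6488 ≈ 0.34.
That is a change of -66.0%.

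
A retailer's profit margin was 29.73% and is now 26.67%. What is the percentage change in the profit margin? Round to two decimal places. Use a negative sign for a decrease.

The change is 26.67 − 29.73 = -3.06 percentage points.
Relative to the original 29.73%, that is -3.06 ÷ 29.73 ≈ -10.29%.

-10.29%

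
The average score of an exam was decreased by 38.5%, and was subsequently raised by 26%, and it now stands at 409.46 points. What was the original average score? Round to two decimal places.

528.40 points

Undoing the 26% increase: 409.46 ÷ 1.26 ≈ 324.968254.
Undoing the 38.5% decrease: 324.968254 ÷ 0.615 ≈ 528.40 points.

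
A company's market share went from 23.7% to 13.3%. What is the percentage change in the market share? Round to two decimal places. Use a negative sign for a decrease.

-43.88%

The change is 13.3 − 23.7 = -10.4 percentage points.
Relative to the original 23.7%, that is -10.4 ÷ 23.7 ≈ -43.88%.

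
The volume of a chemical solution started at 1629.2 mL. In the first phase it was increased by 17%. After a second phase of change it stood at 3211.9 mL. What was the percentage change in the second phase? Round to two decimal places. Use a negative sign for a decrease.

68.50%

After the first phase: 1629.2 × 1.17 = 1906.164.
Second-phase multiplier: 3211.9 ÷ 1906.164 ≈ 1.685007.
That is a change of 68.50%.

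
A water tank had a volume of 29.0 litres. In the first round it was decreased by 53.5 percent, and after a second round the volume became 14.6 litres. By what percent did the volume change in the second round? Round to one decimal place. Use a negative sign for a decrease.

8.3%

After the first round: 29.0 × 0.465 = 13.485.
Second-round multiplier: 14.6 ÷ 13.485 ≈ 1.08268.
That is a change of 8.3%.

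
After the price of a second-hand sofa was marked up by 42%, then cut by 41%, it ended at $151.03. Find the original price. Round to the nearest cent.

$180.27

The overall multiplier applied was 1.42 × 0.59 = 0.8378.
So the original price was $151.03 ÷ 0.8378 ≈ $180.27.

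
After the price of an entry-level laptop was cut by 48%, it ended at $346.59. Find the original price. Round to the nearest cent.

$666.52

The overall multiplier applied was 0.52.
So the original price was $346.59 ÷ 0.52 ≈ $666.52.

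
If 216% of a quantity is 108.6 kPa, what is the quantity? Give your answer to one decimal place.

108.6 kPa ÷ 2.16 ≈ 50.3 kPa.

50.3 kPa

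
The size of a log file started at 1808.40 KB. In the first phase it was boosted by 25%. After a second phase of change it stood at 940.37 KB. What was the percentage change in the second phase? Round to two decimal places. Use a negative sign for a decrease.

After the first phase: 1808.40 × 1.25 = 2260.5.
Second-phase multiplier: 940.37 ÷ 2260.5 ≈ 0.416001.
That is a change of -58.40%.

-58.40%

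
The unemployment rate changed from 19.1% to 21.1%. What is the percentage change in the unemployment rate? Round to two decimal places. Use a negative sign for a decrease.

10.47%

The change is 21.1 − 19.1 = 2.0 percentage points.
Relative to the original 19.1%, that is 2.0 ÷ 19.1 ≈ 10.47%.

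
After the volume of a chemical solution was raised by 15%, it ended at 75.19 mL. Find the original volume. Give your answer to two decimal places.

The overall multiplier applied was 1.15.
So the original volume was 75.19 ÷ 1.15 ≈ 65.38 mL.

65.38 mL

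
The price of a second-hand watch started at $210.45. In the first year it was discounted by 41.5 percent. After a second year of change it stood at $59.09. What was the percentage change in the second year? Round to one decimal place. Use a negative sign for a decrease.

After the first year: $210.45 × 0.585 = $123.11325.
Second-year multiplier: $59.09 ÷ $123.11325 ≈ 0.47996.
That is a change of -52.0%.

-52.0%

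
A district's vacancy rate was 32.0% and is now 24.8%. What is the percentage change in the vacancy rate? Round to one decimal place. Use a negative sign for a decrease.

-22.5%

The change is 24.8 − 32.0 = -7.2 percentage points.
Relative to the original 32.0%, that is -7.2 ÷ 32.0 = -22.5%.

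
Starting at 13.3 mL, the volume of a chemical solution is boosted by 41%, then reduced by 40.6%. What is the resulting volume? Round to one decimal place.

11.1 mL

Each change multiplies by a factor: 1.41 × 0.594 = 0.83754.
13.3 × 0.83754 = 11.139282 ≈ 11.1.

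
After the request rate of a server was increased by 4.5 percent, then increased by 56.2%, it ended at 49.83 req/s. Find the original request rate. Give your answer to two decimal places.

30.53 req/s

Undoing the 56.2% increase: 49.83 ÷ 1.562 ≈ 31.901408.
Undoing the 4.5% increase: 31.901408 ÷ 1.045 ≈ 30.53 req/s.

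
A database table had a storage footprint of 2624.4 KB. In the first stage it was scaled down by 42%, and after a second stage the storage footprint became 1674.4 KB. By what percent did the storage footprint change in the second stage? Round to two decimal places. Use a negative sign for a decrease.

10.00%

After the first stage: 2624.4 × 0.58 = 1522.152.
Second-stage multiplier: 1674.4 ÷ 1522.152 ≈ 1.100022.
That is a change of 10.00%.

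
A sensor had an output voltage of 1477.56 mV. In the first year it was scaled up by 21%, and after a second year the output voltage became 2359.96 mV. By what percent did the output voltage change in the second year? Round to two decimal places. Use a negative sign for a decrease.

32.00%

After the first year: 1477.56 × 1.21 = 1787.8476.
Second-year multiplier: 2359.96 ÷ 1787.8476 ≈ 1.320001.
That is a change of 32.00%.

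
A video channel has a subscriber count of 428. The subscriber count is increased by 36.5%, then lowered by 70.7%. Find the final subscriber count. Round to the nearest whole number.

171

Each change multiplies by a factor: 1.365 × 0.293 = 0.399945.
428 × 0.399945 = 171.17646 ≈ 171.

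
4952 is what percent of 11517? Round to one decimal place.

4952 ÷ 11517 ≈ 43.0%.

43.0%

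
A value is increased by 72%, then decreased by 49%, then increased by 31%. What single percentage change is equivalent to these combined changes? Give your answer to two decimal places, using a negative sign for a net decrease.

A 72% increase multiplies by 1.72.
Then a 49% decrease: 1.72 × 0.51 = 0.8772.
Then a 31% increase: 0.8772 × 1.31 = 1.149132.
Overall factor 1.149132, i.e. 14.91%.

14.91%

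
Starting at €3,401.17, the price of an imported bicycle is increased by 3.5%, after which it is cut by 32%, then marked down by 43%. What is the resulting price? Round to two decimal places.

€1,364.43

3.5% increase: €3,401.17 × 1.035 = €3520.21095.
32% decrease: €3520.21095 × 0.68 = €2393.743446.
Apply the 43% decrease: €2393.743446 × 0.57 = €1364.43376422 ≈ €1,364.43.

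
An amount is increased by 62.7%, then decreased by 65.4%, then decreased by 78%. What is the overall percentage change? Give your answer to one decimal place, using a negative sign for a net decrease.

A 62.7% increase multiplies by 1.627.
Then a 65.4% decrease: 1.627 × 0.346 = 0.562942.
Then a 78% decrease: 0.562942 × 0.22 = 0.12384724.
Overall factor 0.12384724, i.e. -87.6%.

-87.6%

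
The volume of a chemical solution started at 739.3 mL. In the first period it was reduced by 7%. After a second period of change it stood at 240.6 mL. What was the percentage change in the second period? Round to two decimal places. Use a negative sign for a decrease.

-65.01%

After the first period: 739.3 × 0.93 = 687.549.
Second-period multiplier: 240.6 ÷ 687.549 ≈ 0.349939.
That is a change of -65.01%.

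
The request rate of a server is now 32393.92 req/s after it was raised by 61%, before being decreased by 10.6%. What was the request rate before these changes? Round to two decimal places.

The overall multiplier applied was 1.61 × 0.894 = 1.43934.
So the original request rate was 32393.92 ÷ 1.43934 ≈ 22506.09 req/s.

22506.09 req/s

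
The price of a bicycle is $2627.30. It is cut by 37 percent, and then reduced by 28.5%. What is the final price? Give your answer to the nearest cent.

Each change multiplies by a factor: 0.63 × 0.715 = 0.45045.
$2627.30 × 0.45045 = $1183.467285 ≈ $1183.47.

$1183.47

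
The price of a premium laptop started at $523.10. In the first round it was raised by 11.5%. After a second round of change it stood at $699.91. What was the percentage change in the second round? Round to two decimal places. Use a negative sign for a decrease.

After the first round: $523.10 × 1.115 = $583.2565.
Second-round multiplier: $699.91 ÷ $583.2565 ≈ 1.200004.
That is a change of 20.00%.

20.00%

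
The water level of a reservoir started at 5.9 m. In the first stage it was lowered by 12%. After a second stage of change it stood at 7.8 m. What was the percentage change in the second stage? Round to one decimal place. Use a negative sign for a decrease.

50.2%

After the first stage: 5.9 × 0.88 = 5.192.
Second-stage multiplier: 7.8 ÷ 5.192 ≈ 1.50231.
That is a change of 50.2%.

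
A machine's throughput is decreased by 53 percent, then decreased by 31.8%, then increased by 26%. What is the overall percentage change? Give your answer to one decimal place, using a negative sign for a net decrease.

The combined multiplier is 0.47 × 0.682 × 1.26 = 0.4038804.
That corresponds to a decrease of 59.6%.

-59.6%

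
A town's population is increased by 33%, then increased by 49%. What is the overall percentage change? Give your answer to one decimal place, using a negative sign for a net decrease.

98.2%

The combined multiplier is 1.33 × 1.49 = 1.9817.
That corresponds to an increase of 98.2%.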